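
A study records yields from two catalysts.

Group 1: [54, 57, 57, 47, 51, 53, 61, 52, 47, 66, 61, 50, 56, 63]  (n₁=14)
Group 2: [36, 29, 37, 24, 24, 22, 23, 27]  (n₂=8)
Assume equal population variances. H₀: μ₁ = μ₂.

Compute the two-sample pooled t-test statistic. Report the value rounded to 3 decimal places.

x̄₁=55.357, s₁=5.865, n₁=14
x̄₂=27.750, s₂=5.849, n₂=8
s_p² = [13·5.865² + 7·5.849²]/20 = 34.3357
SE = √(s_p²·(1/14+1/8)) = 2.5970
t = (55.357−27.750)/2.5970 = 10.6303
df = 20

test statistic = 10.630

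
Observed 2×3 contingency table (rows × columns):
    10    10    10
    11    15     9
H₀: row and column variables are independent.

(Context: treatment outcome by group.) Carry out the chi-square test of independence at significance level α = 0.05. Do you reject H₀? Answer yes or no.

reject H₀: no

Row totals [30, 35], col totals [21, 25, 19], n=65
χ² = (10−9.69)²/9.69 + (10−11.54)²/11.54 + (10−8.77)²/8.77 + (11−11.31)²/11.31 + (15−13.46)²/13.46 + (9−10.23)²/10.23 = 0.7199
df = 2
p-value (upper-tail) = 0.69771
At α=0.05: p ≥ α → fail to reject H₀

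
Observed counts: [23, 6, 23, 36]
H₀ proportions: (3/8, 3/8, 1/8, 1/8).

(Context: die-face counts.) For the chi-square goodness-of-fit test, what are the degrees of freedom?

df = k − 1 = 4 − 1 = 3

degrees of freedom = 3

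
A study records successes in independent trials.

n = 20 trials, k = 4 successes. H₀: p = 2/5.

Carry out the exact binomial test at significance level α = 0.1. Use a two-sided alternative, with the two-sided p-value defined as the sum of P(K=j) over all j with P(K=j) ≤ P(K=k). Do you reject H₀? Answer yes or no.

Exact binomial: n=20, k=4, p₀=2/5=0.4000
P(X=j) = C(n,j)·p₀^j·(1−p₀)^(n−j); p = Σ P(X=j) over j with P(X=j) ≤ P(X=4)
p-value (two-sided) = 0.07198
At α=0.1: p < α → reject H₀

reject H₀: yes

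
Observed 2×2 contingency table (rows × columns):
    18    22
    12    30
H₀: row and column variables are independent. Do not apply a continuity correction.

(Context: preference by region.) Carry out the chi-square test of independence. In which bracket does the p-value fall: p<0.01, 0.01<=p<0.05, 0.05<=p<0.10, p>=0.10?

p-value bracket: p>=0.10

Row totals [40, 42], col totals [30, 52], n=82
χ² = (18−14.63)²/14.63 + (22−25.37)²/25.37 + (12−15.37)²/15.37 + (30−26.63)²/26.63 = 2.3834
df = 1
p-value (upper-tail) = 0.12263
→ bracket: p>=0.10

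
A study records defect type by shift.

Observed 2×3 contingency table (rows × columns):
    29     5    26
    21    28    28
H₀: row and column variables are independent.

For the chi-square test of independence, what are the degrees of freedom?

degrees of freedom = 2

df = (r−1)(c−1) = (2−1)·(3−1) = 2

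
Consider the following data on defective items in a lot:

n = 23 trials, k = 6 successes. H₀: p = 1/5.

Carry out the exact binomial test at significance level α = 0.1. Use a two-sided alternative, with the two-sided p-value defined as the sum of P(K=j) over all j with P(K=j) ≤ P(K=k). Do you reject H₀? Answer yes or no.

reject H₀: no

Exact binomial: n=23, k=6, p₀=1/5=0.2000
P(X=j) = C(n,j)·p₀^j·(1−p₀)^(n−j); p = Σ P(X=j) over j with P(X=j) ≤ P(X=6)
p-value (two-sided) = 0.43850
At α=0.1: p ≥ α → fail to reject H₀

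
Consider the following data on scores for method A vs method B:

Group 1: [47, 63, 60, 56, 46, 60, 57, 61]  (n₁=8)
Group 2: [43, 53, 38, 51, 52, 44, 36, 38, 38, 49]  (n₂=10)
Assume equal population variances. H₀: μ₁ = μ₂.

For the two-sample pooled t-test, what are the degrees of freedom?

df = n₁ + n₂ − 2 = 8 + 10 − 2 = 16

degrees of freedom = 16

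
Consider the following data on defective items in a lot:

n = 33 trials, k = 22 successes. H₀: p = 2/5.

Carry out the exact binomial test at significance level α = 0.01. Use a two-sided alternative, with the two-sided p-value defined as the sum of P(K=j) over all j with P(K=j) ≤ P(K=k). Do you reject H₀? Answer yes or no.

reject H₀: yes

Exact binomial: n=33, k=22, p₀=2/5=0.4000
P(X=j) = C(n,j)·p₀^j·(1−p₀)^(n−j); p = Σ P(X=j) over j with P(X=j) ≤ P(X=22)
p-value (two-sided) = 0.00225
At α=0.01: p < α → reject H₀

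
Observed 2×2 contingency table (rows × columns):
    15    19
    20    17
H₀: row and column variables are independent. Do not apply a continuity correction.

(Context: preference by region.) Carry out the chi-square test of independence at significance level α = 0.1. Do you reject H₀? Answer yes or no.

Row totals [34, 37], col totals [35, 36], n=71
χ² = (15−16.76)²/16.76 + (19−17.24)²/17.24 + (20−18.24)²/18.24 + (17−18.76)²/18.76 = 0.6999
df = 1
p-value (upper-tail) = 0.40282
At α=0.1: p ≥ α → fail to reject H₀

reject H₀: no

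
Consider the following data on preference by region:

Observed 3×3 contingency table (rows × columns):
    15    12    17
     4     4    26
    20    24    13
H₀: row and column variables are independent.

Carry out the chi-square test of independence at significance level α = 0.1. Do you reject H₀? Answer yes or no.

Row totals [44, 34, 57], col totals [39, 40, 56], n=135
χ² = (15−12.71)²/12.71 + (12−13.04)²/13.04 + (17−18.25)²/18.25 + (4−9.82)²/9.82 + (4−10.07)²/10.07 + (26−14.10)²/14.10 + (20−16.47)²/16.47 + (24−16.89)²/16.89 + (13−23.64)²/23.64 = 26.2727
df = 4
p-value (upper-tail) = 0.00003
At α=0.1: p < α → reject H₀

reject H₀: yes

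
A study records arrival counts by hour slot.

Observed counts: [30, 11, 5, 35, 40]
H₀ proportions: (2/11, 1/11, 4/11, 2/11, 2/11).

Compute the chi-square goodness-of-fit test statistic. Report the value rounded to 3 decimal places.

n = 121; E_i = n·p_i = [22.00, 11.00, 44.00, 22.00, 22.00]
χ² = (30−22.00)²/22.00 + (11−11.00)²/11.00 + (5−44.00)²/44.00 + (35−22.00)²/22.00 + (40−22.00)²/22.00 = 59.8864
df = 4

test statistic = 59.886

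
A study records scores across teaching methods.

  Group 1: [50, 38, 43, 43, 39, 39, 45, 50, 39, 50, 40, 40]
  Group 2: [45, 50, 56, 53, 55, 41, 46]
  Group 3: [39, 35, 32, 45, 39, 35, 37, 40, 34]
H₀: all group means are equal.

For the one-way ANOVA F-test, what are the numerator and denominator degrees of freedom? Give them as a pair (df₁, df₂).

degrees of freedom = [2, 25]

k = 3 groups, N = 28 total
df = (k−1, N−k) = (3−1, 28−3) = (2, 25)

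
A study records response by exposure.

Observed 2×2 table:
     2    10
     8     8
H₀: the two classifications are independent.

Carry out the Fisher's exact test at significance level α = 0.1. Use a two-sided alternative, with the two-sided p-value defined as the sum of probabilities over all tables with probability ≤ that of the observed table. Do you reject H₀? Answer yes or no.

reject H₀: no

Margins: r₁=12, r₂=16, c₁=10, c₂=18, n=28
p_obs = C(12,2)·C(16,8)/C(28,10); sum pmf over tables with pmf ≤ p_obs
p-value (two-sided) = 0.11439
At α=0.1: p ≥ α → fail to reject H₀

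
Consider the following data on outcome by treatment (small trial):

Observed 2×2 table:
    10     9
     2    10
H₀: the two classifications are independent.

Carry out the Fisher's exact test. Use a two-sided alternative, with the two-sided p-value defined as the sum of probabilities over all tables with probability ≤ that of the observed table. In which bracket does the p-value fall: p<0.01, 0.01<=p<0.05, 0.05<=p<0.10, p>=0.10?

Margins: r₁=19, r₂=12, c₁=12, c₂=19, n=31
p_obs = C(19,10)·C(12,2)/C(31,12); sum pmf over tables with pmf ≤ p_obs
p-value (two-sided) = 0.06518
→ bracket: 0.05<=p<0.10

p-value bracket: 0.05<=p<0.10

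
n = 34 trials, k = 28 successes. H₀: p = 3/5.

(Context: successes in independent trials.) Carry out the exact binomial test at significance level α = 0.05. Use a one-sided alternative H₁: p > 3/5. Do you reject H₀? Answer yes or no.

reject H₀: yes

Exact binomial: n=34, k=28, p₀=3/5=0.6000
P(X≥28) from Σ C(n,i)·p₀^i·(1−p₀)^(n−i)
p-value (one-sided, H₁ greater) = 0.00475
At α=0.05: p < α → reject H₀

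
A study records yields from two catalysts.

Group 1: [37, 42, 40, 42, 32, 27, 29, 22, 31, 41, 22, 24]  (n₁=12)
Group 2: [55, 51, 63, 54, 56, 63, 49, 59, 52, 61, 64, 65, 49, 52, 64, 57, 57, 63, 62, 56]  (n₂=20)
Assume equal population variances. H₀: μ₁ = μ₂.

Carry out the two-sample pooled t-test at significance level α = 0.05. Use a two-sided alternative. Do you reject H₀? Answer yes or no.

x̄₁=32.417, s₁=7.786, n₁=12
x̄₂=57.600, s₂=5.315, n₂=20
s_p² = [11·7.786² + 19·5.315²]/30 = 40.1239
SE = √(s_p²·(1/12+1/20)) = 2.3130
t = (32.417−57.600)/2.3130 = -10.8879
df = 30
p-value (two-sided) = 0.00000
At α=0.05: p < α → reject H₀

reject H₀: yes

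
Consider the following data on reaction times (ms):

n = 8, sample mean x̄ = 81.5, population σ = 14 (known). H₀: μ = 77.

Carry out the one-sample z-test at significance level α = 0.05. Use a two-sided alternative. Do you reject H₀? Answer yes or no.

reject H₀: no

SE = σ/√n = 14/√8 = 4.9497
z = (x̄−μ₀)/SE = (81.5−77)/4.9497 = 0.9091
p-value (two-sided) = 0.36328
At α=0.05: p ≥ α → fail to reject H₀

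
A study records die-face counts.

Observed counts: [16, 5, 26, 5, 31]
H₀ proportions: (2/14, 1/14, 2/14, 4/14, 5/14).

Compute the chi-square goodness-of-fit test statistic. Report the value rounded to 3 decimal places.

test statistic = 33.293

n = 83; E_i = n·p_i = [11.86, 5.93, 11.86, 23.71, 29.64]
χ² = (16−11.86)²/11.86 + (5−5.93)²/5.93 + (26−11.86)²/11.86 + (5−23.71)²/23.71 + (31−29.64)²/29.64 = 33.2928
df = 4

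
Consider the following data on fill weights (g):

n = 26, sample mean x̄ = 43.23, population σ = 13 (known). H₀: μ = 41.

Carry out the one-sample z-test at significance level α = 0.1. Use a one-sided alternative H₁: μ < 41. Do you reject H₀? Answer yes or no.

reject H₀: no

SE = σ/√n = 13/√26 = 2.5495
z = (x̄−μ₀)/SE = (43.23−41)/2.5495 = 0.8747
p-value (one-sided, H₁ less) = 0.80913
At α=0.1: p ≥ α → fail to reject H₀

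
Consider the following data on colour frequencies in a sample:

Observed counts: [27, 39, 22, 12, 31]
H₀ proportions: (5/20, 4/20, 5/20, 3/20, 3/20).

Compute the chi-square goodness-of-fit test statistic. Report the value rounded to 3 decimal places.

n = 131; E_i = n·p_i = [32.75, 26.20, 32.75, 19.65, 19.65]
χ² = (27−32.75)²/32.75 + (39−26.20)²/26.20 + (22−32.75)²/32.75 + (12−19.65)²/19.65 + (31−19.65)²/19.65 = 20.3257
df = 4

test statistic = 20.326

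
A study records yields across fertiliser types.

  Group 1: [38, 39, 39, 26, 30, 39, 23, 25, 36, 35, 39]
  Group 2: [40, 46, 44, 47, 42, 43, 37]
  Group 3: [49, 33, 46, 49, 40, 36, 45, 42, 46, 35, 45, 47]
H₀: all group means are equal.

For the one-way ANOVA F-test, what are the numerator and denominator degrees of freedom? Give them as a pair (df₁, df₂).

degrees of freedom = [2, 27]

k = 3 groups, N = 30 total
df = (k−1, N−k) = (3−1, 30−3) = (2, 27)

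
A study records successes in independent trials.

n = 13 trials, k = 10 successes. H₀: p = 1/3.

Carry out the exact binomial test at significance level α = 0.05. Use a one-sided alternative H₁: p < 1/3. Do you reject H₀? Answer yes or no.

Exact binomial: n=13, k=10, p₀=1/3=0.3333
P(X≤10) from Σ C(n,i)·p₀^i·(1−p₀)^(n−i)
p-value (one-sided, H₁ less) = 0.99979
At α=0.05: p ≥ α → fail to reject H₀

reject H₀: no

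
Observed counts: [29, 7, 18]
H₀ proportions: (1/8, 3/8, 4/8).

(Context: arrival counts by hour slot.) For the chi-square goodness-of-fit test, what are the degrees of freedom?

df = k − 1 = 3 − 1 = 2

degrees of freedom = 2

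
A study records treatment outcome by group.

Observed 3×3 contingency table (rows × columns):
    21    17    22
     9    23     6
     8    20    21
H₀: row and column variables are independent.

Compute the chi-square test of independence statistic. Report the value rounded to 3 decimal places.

test statistic = 14.681

Row totals [60, 38, 49], col totals [38, 60, 49], n=147
χ² = (21−15.51)²/15.51 + (17−24.49)²/24.49 + (22−20.00)²/20.00 + (9−9.82)²/9.82 + (23−15.51)²/15.51 + (6−12.67)²/12.67 + (8−12.67)²/12.67 + (20−20.00)²/20.00 + (21−16.33)²/16.33 = 14.6809
df = 4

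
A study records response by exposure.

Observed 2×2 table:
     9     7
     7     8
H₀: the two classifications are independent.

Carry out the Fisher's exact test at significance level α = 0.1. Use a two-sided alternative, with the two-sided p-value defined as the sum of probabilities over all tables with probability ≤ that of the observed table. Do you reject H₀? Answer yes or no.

Margins: r₁=16, r₂=15, c₁=16, c₂=15, n=31
p_obs = C(16,9)·C(15,7)/C(31,16); sum pmf over tables with pmf ≤ p_obs
p-value (two-sided) = 0.72443
At α=0.1: p ≥ α → fail to reject H₀

reject H₀: no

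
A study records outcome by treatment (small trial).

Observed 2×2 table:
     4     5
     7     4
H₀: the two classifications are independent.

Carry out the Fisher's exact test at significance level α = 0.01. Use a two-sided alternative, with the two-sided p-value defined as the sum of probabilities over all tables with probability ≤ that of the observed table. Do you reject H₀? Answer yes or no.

Margins: r₁=9, r₂=11, c₁=11, c₂=9, n=20
p_obs = C(9,4)·C(11,7)/C(20,11); sum pmf over tables with pmf ≤ p_obs
p-value (two-sided) = 0.65342
At α=0.01: p ≥ α → fail to reject H₀

reject H₀: no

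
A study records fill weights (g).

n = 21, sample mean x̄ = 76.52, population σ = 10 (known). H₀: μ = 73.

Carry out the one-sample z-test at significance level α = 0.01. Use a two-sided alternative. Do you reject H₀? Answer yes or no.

reject H₀: no

SE = σ/√n = 10/√21 = 2.1822
z = (x̄−μ₀)/SE = (76.52−73)/2.1822 = 1.6131
p-value (two-sided) = 0.10673
At α=0.01: p ≥ α → fail to reject H₀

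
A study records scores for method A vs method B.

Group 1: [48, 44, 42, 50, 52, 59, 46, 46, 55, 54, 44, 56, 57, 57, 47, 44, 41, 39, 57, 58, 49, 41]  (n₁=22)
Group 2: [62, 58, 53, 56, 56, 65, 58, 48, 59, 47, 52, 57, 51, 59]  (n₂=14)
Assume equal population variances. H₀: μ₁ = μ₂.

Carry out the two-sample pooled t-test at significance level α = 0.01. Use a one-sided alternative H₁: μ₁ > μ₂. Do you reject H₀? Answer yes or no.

x̄₁=49.364, s₁=6.418, n₁=22
x̄₂=55.786, s₂=5.102, n₂=14
s_p² = [21·6.418² + 13·5.102²]/34 = 35.3955
SE = √(s_p²·(1/22+1/14)) = 2.0340
t = (49.364−55.786)/2.0340 = -3.1574
df = 34
p-value (one-sided, H₁ greater) = 0.99834
At α=0.01: p ≥ α → fail to reject H₀

reject H₀: no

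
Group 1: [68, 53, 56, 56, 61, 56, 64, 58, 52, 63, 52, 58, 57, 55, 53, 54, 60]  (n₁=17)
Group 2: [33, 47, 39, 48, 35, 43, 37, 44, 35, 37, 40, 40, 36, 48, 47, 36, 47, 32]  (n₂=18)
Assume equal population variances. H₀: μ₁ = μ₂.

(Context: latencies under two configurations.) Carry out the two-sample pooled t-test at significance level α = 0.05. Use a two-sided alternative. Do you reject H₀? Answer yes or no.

x̄₁=57.412, s₁=4.529, n₁=17
x̄₂=40.222, s₂=5.494, n₂=18
s_p² = [16·4.529² + 17·5.494²]/33 = 25.4918
SE = √(s_p²·(1/17+1/18)) = 1.7075
t = (57.412−40.222)/1.7075 = 10.0668
df = 33
p-value (two-sided) = 0.00000
At α=0.05: p < α → reject H₀

reject H₀: yes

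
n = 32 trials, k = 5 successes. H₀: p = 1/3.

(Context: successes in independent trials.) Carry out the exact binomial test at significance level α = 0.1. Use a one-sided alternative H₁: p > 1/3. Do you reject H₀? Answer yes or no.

Exact binomial: n=32, k=5, p₀=1/3=0.3333
P(X≥5) from Σ C(n,i)·p₀^i·(1−p₀)^(n−i)
p-value (one-sided, H₁ greater) = 0.99303
At α=0.1: p ≥ α → fail to reject H₀

reject H₀: no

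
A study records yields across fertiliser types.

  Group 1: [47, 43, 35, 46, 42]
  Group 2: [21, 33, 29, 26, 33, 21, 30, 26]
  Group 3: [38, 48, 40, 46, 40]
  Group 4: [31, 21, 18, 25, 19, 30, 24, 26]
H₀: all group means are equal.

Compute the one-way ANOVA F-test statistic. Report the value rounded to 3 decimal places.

test statistic = 26.681

Group means [42.60, 27.38, 42.40, 24.25], grand mean 32.231
SSB = Σnᵢ(x̄ᵢ−x̄)² = 1752.840; SSW = ΣΣ(x−x̄ᵢ)² = 481.775
MSB = 1752.840/3 = 584.2801; MSW = 481.775/22 = 21.8989
F = MSB/MSW = 26.6808
df = (3, 22)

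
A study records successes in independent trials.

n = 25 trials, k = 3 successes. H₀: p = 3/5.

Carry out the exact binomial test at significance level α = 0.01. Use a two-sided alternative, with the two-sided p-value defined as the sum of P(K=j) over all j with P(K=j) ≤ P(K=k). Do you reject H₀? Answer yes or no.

Exact binomial: n=25, k=3, p₀=3/5=0.6000
P(X=j) = C(n,j)·p₀^j·(1−p₀)^(n−j); p = Σ P(X=j) over j with P(X=j) ≤ P(X=3)
p-value (two-sided) = 0.00000
At α=0.01: p < α → reject H₀

reject H₀: yes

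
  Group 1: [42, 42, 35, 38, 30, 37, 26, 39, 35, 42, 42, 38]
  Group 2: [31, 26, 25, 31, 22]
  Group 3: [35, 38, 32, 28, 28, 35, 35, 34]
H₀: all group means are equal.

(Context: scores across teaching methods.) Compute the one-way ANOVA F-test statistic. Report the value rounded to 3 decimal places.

Group means [37.17, 27.00, 33.12], grand mean 33.840
SSB = Σnᵢ(x̄ᵢ−x̄)² = 370.818; SSW = ΣΣ(x−x̄ᵢ)² = 434.542
MSB = 370.818/2 = 185.4092; MSW = 434.542/22 = 19.7519
F = MSB/MSW = 9.3869
df = (2, 22)

test statistic = 9.387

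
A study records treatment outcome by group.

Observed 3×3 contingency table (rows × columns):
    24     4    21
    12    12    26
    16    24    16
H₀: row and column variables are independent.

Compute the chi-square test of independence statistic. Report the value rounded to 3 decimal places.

Row totals [49, 50, 56], col totals [52, 40, 63], n=155
χ² = (24−16.44)²/16.44 + (4−12.65)²/12.65 + (21−19.92)²/19.92 + (12−16.77)²/16.77 + (12−12.90)²/12.90 + (26−20.32)²/20.32 + (16−18.79)²/18.79 + (24−14.45)²/14.45 + (16−22.76)²/22.76 = 21.1862
df = 4

test statistic = 21.186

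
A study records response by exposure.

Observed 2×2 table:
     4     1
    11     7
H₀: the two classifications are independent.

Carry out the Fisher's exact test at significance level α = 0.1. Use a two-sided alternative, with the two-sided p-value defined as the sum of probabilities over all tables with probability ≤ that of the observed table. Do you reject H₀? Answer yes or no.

Margins: r₁=5, r₂=18, c₁=15, c₂=8, n=23
p_obs = C(5,4)·C(18,11)/C(23,15); sum pmf over tables with pmf ≤ p_obs
p-value (two-sided) = 0.62139
At α=0.1: p ≥ α → fail to reject H₀

reject H₀: no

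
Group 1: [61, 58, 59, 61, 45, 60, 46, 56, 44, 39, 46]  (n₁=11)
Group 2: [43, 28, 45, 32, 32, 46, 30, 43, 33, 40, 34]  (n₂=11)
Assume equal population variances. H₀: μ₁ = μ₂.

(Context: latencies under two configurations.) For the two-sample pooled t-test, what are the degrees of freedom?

degrees of freedom = 20

df = n₁ + n₂ − 2 = 11 + 11 − 2 = 20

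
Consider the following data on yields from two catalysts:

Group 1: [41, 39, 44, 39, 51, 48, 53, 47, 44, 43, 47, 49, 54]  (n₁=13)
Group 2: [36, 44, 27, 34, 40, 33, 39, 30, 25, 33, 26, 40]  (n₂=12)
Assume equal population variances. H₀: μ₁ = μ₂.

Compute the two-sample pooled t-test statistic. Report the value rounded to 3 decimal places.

x̄₁=46.077, s₁=4.941, n₁=13
x̄₂=33.917, s₂=6.127, n₂=12
s_p² = [12·4.941² + 11·6.127²]/23 = 30.6887
SE = √(s_p²·(1/13+1/12)) = 2.2177
t = (46.077−33.917)/2.2177 = 5.4833
df = 23

test statistic = 5.483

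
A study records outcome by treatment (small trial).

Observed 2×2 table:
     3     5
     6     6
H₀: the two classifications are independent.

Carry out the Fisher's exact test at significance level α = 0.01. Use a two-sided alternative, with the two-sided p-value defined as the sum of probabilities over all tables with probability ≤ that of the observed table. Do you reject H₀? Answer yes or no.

Margins: r₁=8, r₂=12, c₁=9, c₂=11, n=20
p_obs = C(8,3)·C(12,6)/C(20,9); sum pmf over tables with pmf ≤ p_obs
p-value (two-sided) = 0.66992
At α=0.01: p ≥ α → fail to reject H₀

reject H₀: no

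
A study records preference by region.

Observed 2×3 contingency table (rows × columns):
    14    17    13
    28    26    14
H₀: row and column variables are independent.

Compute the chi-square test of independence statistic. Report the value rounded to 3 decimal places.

Row totals [44, 68], col totals [42, 43, 27], n=112
χ² = (14−16.50)²/16.50 + (17−16.89)²/16.89 + (13−10.61)²/10.61 + (28−25.50)²/25.50 + (26−26.11)²/26.11 + (14−16.39)²/16.39 = 1.5141
df = 2

test statistic = 1.514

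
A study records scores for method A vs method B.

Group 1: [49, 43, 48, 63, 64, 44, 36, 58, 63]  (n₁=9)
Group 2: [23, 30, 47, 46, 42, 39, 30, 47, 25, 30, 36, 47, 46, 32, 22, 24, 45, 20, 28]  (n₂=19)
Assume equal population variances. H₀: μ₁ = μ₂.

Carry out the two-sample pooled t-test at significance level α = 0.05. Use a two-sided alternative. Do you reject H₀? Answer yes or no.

reject H₀: yes

x̄₁=52.000, s₁=10.296, n₁=9
x̄₂=34.684, s₂=9.804, n₂=19
s_p² = [8·10.296² + 18·9.804²]/26 = 99.1579
SE = √(s_p²·(1/9+1/19)) = 4.0294
t = (52.000−34.684)/4.0294 = 4.2973
df = 26
p-value (two-sided) = 0.00021
At α=0.05: p < α → reject H₀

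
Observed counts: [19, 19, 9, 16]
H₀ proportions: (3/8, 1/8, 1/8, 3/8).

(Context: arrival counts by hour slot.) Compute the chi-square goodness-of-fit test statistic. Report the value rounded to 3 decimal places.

test statistic = 19.243

n = 63; E_i = n·p_i = [23.62, 7.88, 7.88, 23.62]
χ² = (19−23.62)²/23.62 + (19−7.88)²/7.88 + (9−7.88)²/7.88 + (16−23.62)²/23.62 = 19.2434
df = 3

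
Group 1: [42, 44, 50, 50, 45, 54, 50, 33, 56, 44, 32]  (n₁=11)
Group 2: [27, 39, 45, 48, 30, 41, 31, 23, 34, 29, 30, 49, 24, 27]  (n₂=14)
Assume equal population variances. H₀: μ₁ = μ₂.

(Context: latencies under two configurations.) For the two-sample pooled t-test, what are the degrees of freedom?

degrees of freedom = 23

df = n₁ + n₂ − 2 = 11 + 14 − 2 = 23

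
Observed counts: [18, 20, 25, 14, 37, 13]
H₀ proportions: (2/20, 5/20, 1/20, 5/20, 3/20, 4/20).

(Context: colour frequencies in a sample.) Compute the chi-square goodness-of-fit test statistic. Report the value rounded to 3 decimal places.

n = 127; E_i = n·p_i = [12.70, 31.75, 6.35, 31.75, 19.05, 25.40]
χ² = (18−12.70)²/12.70 + (20−31.75)²/31.75 + (25−6.35)²/6.35 + (14−31.75)²/31.75 + (37−19.05)²/19.05 + (13−25.40)²/25.40 = 94.2257
df = 5

test statistic = 94.226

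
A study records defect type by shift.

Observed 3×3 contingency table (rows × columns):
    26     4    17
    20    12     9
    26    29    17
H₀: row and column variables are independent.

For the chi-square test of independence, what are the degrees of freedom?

degrees of freedom = 4

df = (r−1)(c−1) = (3−1)·(3−1) = 4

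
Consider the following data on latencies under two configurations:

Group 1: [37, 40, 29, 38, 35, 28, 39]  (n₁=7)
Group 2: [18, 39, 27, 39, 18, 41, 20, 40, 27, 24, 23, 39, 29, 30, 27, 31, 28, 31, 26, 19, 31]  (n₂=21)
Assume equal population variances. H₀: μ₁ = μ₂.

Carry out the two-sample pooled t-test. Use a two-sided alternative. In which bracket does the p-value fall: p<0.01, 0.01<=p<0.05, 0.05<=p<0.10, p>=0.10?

p-value bracket: 0.01<=p<0.05

x̄₁=35.143, s₁=4.811, n₁=7
x̄₂=28.905, s₂=7.361, n₂=21
s_p² = [6·4.811² + 20·7.361²]/26 = 47.0256
SE = √(s_p²·(1/7+1/21)) = 2.9929
t = (35.143−28.905)/2.9929 = 2.0843
df = 26
p-value (two-sided) = 0.04710
→ bracket: 0.01<=p<0.05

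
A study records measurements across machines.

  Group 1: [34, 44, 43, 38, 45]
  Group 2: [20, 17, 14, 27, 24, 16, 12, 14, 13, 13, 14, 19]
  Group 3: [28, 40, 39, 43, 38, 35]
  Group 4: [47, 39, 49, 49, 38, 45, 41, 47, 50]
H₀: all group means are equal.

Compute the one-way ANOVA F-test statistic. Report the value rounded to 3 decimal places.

Group means [40.80, 16.92, 37.17, 45.00], grand mean 32.344
SSB = Σnᵢ(x̄ᵢ−x̄)² = 4794.669; SSW = ΣΣ(x−x̄ᵢ)² = 634.550
MSB = 4794.669/3 = 1598.2229; MSW = 634.550/28 = 22.6625
F = MSB/MSW = 70.5228
df = (3, 28)

test statistic = 70.523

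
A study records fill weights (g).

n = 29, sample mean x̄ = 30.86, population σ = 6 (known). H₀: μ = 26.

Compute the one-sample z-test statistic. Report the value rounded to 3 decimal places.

SE = σ/√n = 6/√29 = 1.1142
z = (x̄−μ₀)/SE = (30.86−26)/1.1142 = 4.3620

test statistic = 4.362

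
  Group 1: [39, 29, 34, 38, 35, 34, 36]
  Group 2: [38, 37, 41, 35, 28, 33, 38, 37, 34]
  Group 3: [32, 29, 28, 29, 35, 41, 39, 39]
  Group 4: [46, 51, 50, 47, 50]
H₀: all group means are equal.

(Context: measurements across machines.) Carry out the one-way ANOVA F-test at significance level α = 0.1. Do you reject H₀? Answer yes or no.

Group means [35.00, 35.67, 34.00, 48.80], grand mean 37.310
SSB = Σnᵢ(x̄ᵢ−x̄)² = 809.407; SSW = ΣΣ(x−x̄ᵢ)² = 384.800
MSB = 809.407/3 = 269.8023; MSW = 384.800/25 = 15.3920
F = MSB/MSW = 17.5287
df = (3, 25)
p-value (upper-tail) = 0.00000
At α=0.1: p < α → reject H₀

reject H₀: yes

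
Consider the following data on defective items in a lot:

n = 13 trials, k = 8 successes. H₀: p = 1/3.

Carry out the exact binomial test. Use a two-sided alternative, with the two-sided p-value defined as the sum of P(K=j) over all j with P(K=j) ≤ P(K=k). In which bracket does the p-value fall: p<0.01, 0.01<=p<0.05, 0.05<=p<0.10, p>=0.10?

p-value bracket: 0.01<=p<0.05

Exact binomial: n=13, k=8, p₀=1/3=0.3333
P(X=j) = C(n,j)·p₀^j·(1−p₀)^(n−j); p = Σ P(X=j) over j with P(X=j) ≤ P(X=8)
p-value (two-sided) = 0.03979
→ bracket: 0.01<=p<0.05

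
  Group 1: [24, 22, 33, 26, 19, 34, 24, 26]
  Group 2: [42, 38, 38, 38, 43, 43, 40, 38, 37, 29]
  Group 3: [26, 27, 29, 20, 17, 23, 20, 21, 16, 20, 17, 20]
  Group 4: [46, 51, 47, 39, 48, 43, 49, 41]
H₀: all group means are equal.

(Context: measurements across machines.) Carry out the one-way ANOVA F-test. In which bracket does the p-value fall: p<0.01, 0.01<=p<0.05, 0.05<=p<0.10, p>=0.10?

p-value bracket: p<0.01

Group means [26.00, 38.60, 21.33, 45.50], grand mean 31.947
SSB = Σnᵢ(x̄ᵢ−x̄)² = 3546.828; SSW = ΣΣ(x−x̄ᵢ)² = 643.067
MSB = 3546.828/3 = 1182.2760; MSW = 643.067/34 = 18.9137
F = MSB/MSW = 62.5089
df = (3, 34)
p-value (upper-tail) = 0.00000
→ bracket: p<0.01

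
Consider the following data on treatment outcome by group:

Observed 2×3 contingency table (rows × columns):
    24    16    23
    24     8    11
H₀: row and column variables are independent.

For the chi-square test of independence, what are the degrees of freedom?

degrees of freedom = 2

df = (r−1)(c−1) = (2−1)·(3−1) = 2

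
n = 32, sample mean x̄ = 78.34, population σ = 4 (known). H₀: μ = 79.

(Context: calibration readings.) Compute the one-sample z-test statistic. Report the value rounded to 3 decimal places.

test statistic = -0.933

SE = σ/√n = 4/√32 = 0.7071
z = (x̄−μ₀)/SE = (78.34−79)/0.7071 = -0.9334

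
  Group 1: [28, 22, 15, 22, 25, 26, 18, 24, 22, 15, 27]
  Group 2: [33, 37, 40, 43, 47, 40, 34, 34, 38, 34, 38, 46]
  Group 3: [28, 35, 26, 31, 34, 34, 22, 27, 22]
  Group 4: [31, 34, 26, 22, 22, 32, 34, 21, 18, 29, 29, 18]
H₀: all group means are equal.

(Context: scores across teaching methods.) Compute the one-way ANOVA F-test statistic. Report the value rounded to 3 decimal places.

test statistic = 21.964

Group means [22.18, 38.67, 28.78, 26.33], grand mean 29.159
SSB = Σnᵢ(x̄ᵢ−x̄)² = 1717.361; SSW = ΣΣ(x−x̄ᵢ)² = 1042.525
MSB = 1717.361/3 = 572.4537; MSW = 1042.525/40 = 26.0631
F = MSB/MSW = 21.9641
df = (3, 40)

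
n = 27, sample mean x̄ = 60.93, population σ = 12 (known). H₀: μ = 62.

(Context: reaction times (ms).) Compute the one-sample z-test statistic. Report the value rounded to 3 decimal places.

SE = σ/√n = 12/√27 = 2.3094
z = (x̄−μ₀)/SE = (60.93−62)/2.3094 = -0.4633

test statistic = -0.463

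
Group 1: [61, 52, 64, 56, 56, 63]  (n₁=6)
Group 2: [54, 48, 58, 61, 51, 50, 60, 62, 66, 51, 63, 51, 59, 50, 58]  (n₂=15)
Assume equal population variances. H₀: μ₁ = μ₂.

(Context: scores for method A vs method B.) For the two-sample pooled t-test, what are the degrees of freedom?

degrees of freedom = 19

df = n₁ + n₂ − 2 = 6 + 15 − 2 = 19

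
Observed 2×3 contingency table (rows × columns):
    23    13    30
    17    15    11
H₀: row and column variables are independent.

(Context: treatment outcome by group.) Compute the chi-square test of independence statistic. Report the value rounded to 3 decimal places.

test statistic = 5.227

Row totals [66, 43], col totals [40, 28, 41], n=109
χ² = (23−24.22)²/24.22 + (13−16.95)²/16.95 + (30−24.83)²/24.83 + (17−15.78)²/15.78 + (15−11.05)²/11.05 + (11−16.17)²/16.17 = 5.2273
df = 2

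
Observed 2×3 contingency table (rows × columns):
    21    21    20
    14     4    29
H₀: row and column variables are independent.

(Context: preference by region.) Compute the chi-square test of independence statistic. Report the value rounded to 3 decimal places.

test statistic = 12.791

Row totals [62, 47], col totals [35, 25, 49], n=109
χ² = (21−19.91)²/19.91 + (21−14.22)²/14.22 + (20−27.87)²/27.87 + (14−15.09)²/15.09 + (4−10.78)²/10.78 + (29−21.13)²/21.13 = 12.7911
df = 2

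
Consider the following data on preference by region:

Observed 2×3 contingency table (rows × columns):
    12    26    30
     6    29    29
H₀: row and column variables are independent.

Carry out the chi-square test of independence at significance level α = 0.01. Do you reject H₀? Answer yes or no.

Row totals [68, 64], col totals [18, 55, 59], n=132
χ² = (12−9.27)²/9.27 + (26−28.33)²/28.33 + (30−30.39)²/30.39 + (6−8.73)²/8.73 + (29−26.67)²/26.67 + (29−28.61)²/28.61 = 2.0613
df = 2
p-value (upper-tail) = 0.35678
At α=0.01: p ≥ α → fail to reject H₀

reject H₀: no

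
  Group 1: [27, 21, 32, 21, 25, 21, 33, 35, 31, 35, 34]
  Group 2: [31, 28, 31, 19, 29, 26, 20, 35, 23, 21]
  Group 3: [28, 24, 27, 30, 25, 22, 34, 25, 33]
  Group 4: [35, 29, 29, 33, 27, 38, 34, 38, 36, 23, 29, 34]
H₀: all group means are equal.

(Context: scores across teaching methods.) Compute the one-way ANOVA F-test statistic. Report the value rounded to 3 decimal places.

test statistic = 2.686

Group means [28.64, 26.30, 27.56, 32.08], grand mean 28.833
SSB = Σnᵢ(x̄ᵢ−x̄)² = 206.049; SSW = ΣΣ(x−x̄ᵢ)² = 971.784
MSB = 206.049/3 = 68.6830; MSW = 971.784/38 = 25.5733
F = MSB/MSW = 2.6857
df = (3, 38)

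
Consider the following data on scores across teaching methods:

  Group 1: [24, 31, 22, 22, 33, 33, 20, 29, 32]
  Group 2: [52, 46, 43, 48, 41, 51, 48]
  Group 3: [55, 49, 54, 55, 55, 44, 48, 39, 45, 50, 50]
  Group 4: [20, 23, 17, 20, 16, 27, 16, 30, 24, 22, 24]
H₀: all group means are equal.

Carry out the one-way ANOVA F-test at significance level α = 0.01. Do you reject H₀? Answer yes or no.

reject H₀: yes

Group means [27.33, 47.00, 49.45, 21.73], grand mean 35.737
SSB = Σnᵢ(x̄ᵢ−x̄)² = 5752.459; SSW = ΣΣ(x−x̄ᵢ)² = 796.909
MSB = 5752.459/3 = 1917.4864; MSW = 796.909/34 = 23.4385
F = MSB/MSW = 81.8093
df = (3, 34)
p-value (upper-tail) = 0.00000
At α=0.01: p < α → reject H₀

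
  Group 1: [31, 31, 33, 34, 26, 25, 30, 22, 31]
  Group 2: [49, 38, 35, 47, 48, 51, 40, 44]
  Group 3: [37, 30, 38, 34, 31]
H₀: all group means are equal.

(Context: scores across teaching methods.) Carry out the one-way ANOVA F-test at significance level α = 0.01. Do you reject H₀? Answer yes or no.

reject H₀: yes

Group means [29.22, 44.00, 34.00], grand mean 35.682
SSB = Σnᵢ(x̄ᵢ−x̄)² = 943.217; SSW = ΣΣ(x−x̄ᵢ)² = 409.556
MSB = 943.217/2 = 471.6086; MSW = 409.556/19 = 21.5556
F = MSB/MSW = 21.8787
df = (2, 19)
p-value (upper-tail) = 0.00001
At α=0.01: p < α → reject H₀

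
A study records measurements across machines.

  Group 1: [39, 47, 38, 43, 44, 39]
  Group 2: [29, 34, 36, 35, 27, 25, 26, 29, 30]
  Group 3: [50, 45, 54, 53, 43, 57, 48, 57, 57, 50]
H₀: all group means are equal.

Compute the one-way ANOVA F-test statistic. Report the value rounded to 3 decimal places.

Group means [41.67, 30.11, 51.40], grand mean 41.400
SSB = Σnᵢ(x̄ᵢ−x̄)² = 2147.378; SSW = ΣΣ(x−x̄ᵢ)² = 422.622
MSB = 2147.378/2 = 1073.6889; MSW = 422.622/22 = 19.2101
F = MSB/MSW = 55.8919
df = (2, 22)

test statistic = 55.892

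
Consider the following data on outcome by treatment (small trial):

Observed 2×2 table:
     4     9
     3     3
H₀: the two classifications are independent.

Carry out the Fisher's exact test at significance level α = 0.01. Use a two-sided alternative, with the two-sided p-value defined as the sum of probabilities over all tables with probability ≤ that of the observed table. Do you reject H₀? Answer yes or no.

reject H₀: no

Margins: r₁=13, r₂=6, c₁=7, c₂=12, n=19
p_obs = C(13,4)·C(6,3)/C(19,7); sum pmf over tables with pmf ≤ p_obs
p-value (two-sided) = 0.61687
At α=0.01: p ≥ α → fail to reject H₀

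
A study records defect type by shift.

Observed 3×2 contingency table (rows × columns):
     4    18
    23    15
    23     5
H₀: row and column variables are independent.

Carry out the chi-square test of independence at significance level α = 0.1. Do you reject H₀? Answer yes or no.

Row totals [22, 38, 28], col totals [50, 38], n=88
χ² = (4−12.50)²/12.50 + (18−9.50)²/9.50 + (23−21.59)²/21.59 + (15−16.41)²/16.41 + (23−15.91)²/15.91 + (5−12.09)²/12.09 = 20.9173
df = 2
p-value (upper-tail) = 0.00003
At α=0.1: p < α → reject H₀

reject H₀: yes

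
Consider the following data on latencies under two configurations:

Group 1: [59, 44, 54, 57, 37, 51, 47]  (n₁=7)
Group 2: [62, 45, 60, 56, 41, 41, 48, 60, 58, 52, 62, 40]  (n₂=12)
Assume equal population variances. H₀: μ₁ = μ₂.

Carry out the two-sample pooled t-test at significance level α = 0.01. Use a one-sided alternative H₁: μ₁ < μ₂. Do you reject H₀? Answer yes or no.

x̄₁=49.857, s₁=7.755, n₁=7
x̄₂=52.083, s₂=8.691, n₂=12
s_p² = [6·7.755² + 11·8.691²]/17 = 70.1043
SE = √(s_p²·(1/7+1/12)) = 3.9821
t = (49.857−52.083)/3.9821 = -0.5591
df = 17
p-value (one-sided, H₁ less) = 0.29171
At α=0.01: p ≥ α → fail to reject H₀

reject H₀: no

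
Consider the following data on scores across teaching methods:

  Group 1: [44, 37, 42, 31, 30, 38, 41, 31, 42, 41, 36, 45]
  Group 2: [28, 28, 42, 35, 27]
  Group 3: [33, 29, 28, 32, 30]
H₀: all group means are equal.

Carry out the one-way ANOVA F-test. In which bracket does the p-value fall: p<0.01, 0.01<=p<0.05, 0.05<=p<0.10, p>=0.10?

p-value bracket: 0.01<=p<0.05

Group means [38.17, 32.00, 30.40], grand mean 35.000
SSB = Σnᵢ(x̄ᵢ−x̄)² = 271.133; SSW = ΣΣ(x−x̄ᵢ)² = 484.867
MSB = 271.133/2 = 135.5667; MSW = 484.867/19 = 25.5193
F = MSB/MSW = 5.3123
df = (2, 19)
p-value (upper-tail) = 0.01470
→ bracket: 0.01<=p<0.05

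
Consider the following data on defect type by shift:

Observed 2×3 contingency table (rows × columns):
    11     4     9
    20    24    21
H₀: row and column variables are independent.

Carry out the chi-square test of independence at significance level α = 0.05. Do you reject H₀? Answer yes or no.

reject H₀: no

Row totals [24, 65], col totals [31, 28, 30], n=89
χ² = (11−8.36)²/8.36 + (4−7.55)²/7.55 + (9−8.09)²/8.09 + (20−22.64)²/22.64 + (24−20.45)²/20.45 + (21−21.91)²/21.91 = 3.5682
df = 2
p-value (upper-tail) = 0.16795
At α=0.05: p ≥ α → fail to reject H₀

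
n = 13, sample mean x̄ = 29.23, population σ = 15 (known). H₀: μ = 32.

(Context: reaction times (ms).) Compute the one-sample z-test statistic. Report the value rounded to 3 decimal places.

test statistic = -0.666

SE = σ/√n = 15/√13 = 4.1603
z = (x̄−μ₀)/SE = (29.23−32)/4.1603 = -0.6658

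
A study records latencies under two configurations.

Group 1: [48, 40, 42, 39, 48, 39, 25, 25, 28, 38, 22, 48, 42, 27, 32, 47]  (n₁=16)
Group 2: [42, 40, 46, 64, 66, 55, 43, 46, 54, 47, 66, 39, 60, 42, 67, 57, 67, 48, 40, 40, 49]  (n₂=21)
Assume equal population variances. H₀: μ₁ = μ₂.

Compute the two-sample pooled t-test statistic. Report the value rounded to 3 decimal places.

x̄₁=36.875, s₁=9.128, n₁=16
x̄₂=51.333, s₂=10.205, n₂=21
s_p² = [15·9.128² + 20·10.205²]/35 = 95.2119
SE = √(s_p²·(1/16+1/21)) = 3.2380
t = (36.875−51.333)/3.2380 = -4.4652
df = 35

test statistic = -4.465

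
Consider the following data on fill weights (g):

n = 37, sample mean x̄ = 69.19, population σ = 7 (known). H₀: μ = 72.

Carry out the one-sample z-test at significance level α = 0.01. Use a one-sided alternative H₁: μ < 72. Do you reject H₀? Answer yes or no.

SE = σ/√n = 7/√37 = 1.1508
z = (x̄−μ₀)/SE = (69.19−72)/1.1508 = -2.4418
p-value (one-sided, H₁ less) = 0.00731
At α=0.01: p < α → reject H₀

reject H₀: yes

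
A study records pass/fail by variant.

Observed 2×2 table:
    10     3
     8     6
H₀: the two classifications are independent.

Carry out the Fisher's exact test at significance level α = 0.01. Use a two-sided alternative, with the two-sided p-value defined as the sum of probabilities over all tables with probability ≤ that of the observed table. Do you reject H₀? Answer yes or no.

Margins: r₁=13, r₂=14, c₁=18, c₂=9, n=27
p_obs = C(13,10)·C(14,8)/C(27,18); sum pmf over tables with pmf ≤ p_obs
p-value (two-sided) = 0.41971
At α=0.01: p ≥ α → fail to reject H₀

reject H₀: no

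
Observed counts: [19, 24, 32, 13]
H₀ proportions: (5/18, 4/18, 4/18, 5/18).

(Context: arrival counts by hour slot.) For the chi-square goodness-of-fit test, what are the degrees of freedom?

df = k − 1 = 4 − 1 = 3

degrees of freedom = 3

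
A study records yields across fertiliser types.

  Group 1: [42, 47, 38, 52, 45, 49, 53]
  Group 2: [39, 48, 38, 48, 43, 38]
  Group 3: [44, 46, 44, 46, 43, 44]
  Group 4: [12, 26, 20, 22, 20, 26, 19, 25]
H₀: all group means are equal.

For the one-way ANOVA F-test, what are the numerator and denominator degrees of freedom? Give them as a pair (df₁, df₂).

degrees of freedom = [3, 23]

k = 4 groups, N = 27 total
df = (k−1, N−k) = (4−1, 27−4) = (3, 23)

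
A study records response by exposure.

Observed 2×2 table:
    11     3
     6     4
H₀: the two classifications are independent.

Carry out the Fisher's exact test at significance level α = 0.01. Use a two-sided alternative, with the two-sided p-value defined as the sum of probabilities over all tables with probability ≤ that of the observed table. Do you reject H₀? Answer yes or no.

reject H₀: no

Margins: r₁=14, r₂=10, c₁=17, c₂=7, n=24
p_obs = C(14,11)·C(10,6)/C(24,17); sum pmf over tables with pmf ≤ p_obs
p-value (two-sided) = 0.39264
At α=0.01: p ≥ α → fail to reject H₀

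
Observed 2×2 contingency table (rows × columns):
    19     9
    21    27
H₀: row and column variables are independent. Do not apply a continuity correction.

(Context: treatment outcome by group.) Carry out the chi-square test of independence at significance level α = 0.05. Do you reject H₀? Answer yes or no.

reject H₀: yes

Row totals [28, 48], col totals [40, 36], n=76
χ² = (19−14.74)²/14.74 + (9−13.26)²/13.26 + (21−25.26)²/25.26 + (27−22.74)²/22.74 = 4.1223
df = 1
p-value (upper-tail) = 0.04232
At α=0.05: p < α → reject H₀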